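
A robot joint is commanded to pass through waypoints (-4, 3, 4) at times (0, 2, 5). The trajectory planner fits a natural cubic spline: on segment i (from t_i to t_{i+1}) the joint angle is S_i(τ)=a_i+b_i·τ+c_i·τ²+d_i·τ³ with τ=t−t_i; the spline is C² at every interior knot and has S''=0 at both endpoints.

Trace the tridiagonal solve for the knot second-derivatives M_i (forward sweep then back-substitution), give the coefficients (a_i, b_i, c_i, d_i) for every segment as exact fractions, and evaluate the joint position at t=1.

Δ: Δ0=7/2, Δ1=1/3
row 1: diag=10, rhs=-19; c'=3/10, d'=-19/10
back: M1=-19/10
M: M0=0, M1=-19/10, M2=0
seg 0: a=-4, c=M0/2=0, d=(M1−M0)/(6·2)=-19/120, b=Δ0−h0·(2M0+M1)/6=62/15
seg 1: a=3, c=M1/2=-19/20, d=(M2−M1)/(6·3)=19/180, b=Δ1−h1·(2M1+M2)/6=67/30
t_q=1 → seg 0, τ=1; S=-4+62/15·τ+0·τ²+-19/120·τ³=-1/40

  seg 0: a=-4 b=62/15 c=0 d=-19/120
  seg 1: a=3 b=67/30 c=-19/20 d=19/180
S(1) = -1/40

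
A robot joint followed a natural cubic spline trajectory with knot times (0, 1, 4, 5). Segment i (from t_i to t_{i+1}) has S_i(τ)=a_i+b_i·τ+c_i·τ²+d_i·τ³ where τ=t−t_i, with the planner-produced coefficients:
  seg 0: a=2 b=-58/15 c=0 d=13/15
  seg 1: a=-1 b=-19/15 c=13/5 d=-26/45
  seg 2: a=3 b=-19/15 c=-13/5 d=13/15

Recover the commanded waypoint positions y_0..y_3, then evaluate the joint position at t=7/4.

y_0 = S_0(0) = a_0 = 2
y_1 = S_1(0) = a_1 = -1
y_2 = S_2(0) = a_2 = 3
y_3 = S_2(1) = 0
t_q=7/4 is in segment 1 (τ=3/4); S_1(τ)=-117/160

y_0=2 y_1=-1 y_2=3 y_3=0
S(7/4) = -117/160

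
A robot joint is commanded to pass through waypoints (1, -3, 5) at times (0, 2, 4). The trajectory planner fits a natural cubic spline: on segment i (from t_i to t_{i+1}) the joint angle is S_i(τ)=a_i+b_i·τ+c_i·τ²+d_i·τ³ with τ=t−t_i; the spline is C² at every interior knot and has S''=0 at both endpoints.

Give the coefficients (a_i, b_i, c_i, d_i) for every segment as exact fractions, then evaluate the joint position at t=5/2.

Δ: Δ0=-2, Δ1=4
row 1: diag=8, rhs=36; c'=1/4, d'=9/2
back: M1=9/2
M: M0=0, M1=9/2, M2=0
seg 0: a=1, c=M0/2=0, d=(M1−M0)/(6·2)=3/8, b=Δ0−h0·(2M0+M1)/6=-7/2
seg 1: a=-3, c=M1/2=9/4, d=(M2−M1)/(6·2)=-3/8, b=Δ1−h1·(2M1+M2)/6=1
t_q=5/2 → seg 1, τ=1/2; S=-3+1·τ+9/4·τ²+-3/8·τ³=-127/64

  seg 0: a=1 b=-7/2 c=0 d=3/8
  seg 1: a=-3 b=1 c=9/4 d=-3/8
S(5/2) = -127/64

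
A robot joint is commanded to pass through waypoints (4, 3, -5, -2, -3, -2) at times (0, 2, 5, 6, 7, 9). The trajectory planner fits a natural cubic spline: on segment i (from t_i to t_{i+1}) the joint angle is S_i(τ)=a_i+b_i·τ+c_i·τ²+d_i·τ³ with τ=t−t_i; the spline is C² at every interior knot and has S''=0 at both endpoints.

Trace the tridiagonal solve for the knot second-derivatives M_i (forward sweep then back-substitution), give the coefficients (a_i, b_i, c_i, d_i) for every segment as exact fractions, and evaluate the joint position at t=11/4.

Δ: Δ0=-1/2, Δ1=-8/3, Δ2=3, Δ3=-1, Δ4=1/2
row 1: diag=10, rhs=-13; c'=3/10, d'=-13/10
row 2: denom=8−3·3/10=71/10; d'=(34−3·-13/10)/(71/10)=379/71
row 3: denom=4−1·10/71=274/71; d'=(-24−1·379/71)/(274/71)=-2083/274
row 4: denom=6−1·71/274=1573/274; d'=(9−1·-2083/274)/(1573/274)=4549/1573
back: M4=4549/1573
back: M3=-2083/274−71/274·4549/1573=-13137/1573
back: M2=379/71−10/71·-13137/1573=10247/1573
back: M1=-13/10−3/10·10247/1573=-5119/1573
M: M0=0, M1=-5119/1573, M2=10247/1573, M3=-13137/1573, M4=4549/1573, M5=0
seg 0: a=4, c=M0/2=0, d=(M1−M0)/(6·2)=-5119/18876, b=Δ0−h0·(2M0+M1)/6=5519/9438
seg 1: a=3, c=M1/2=-5119/3146, d=(M2−M1)/(6·3)=197/363, b=Δ1−h1·(2M1+M2)/6=-25195/9438
seg 2: a=-5, c=M2/2=10247/3146, d=(M3−M2)/(6·1)=-11692/4719, b=Δ2−h2·(2M2+M3)/6=20957/9438
seg 3: a=-2, c=M3/2=-13137/3146, d=(M4−M3)/(6·1)=8843/4719, b=Δ3−h3·(2M3+M4)/6=1117/858
seg 4: a=-3, c=M4/2=4549/3146, d=(M5−M4)/(6·2)=-4549/18876, b=Δ4−h4·(2M4+M5)/6=-13477/9438
t_q=11/4 → seg 1, τ=3/4; S=3+-25195/9438·τ+-5119/3146·τ²+197/363·τ³=31363/100672

  seg 0: a=4 b=5519/9438 c=0 d=-5119/18876
  seg 1: a=3 b=-25195/9438 c=-5119/3146 d=197/363
  seg 2: a=-5 b=20957/9438 c=10247/3146 d=-11692/4719
  seg 3: a=-2 b=1117/858 c=-13137/3146 d=8843/4719
  seg 4: a=-3 b=-13477/9438 c=4549/3146 d=-4549/18876
S(11/4) = 31363/100672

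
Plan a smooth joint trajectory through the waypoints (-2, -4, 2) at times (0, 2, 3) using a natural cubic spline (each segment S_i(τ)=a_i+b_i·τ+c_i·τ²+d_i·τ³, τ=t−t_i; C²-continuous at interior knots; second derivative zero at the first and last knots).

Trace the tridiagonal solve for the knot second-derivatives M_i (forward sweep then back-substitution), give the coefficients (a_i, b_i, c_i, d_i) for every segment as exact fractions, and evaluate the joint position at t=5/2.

  seg 0: a=-2 b=-10/3 c=0 d=7/12
  seg 1: a=-4 b=11/3 c=7/2 d=-7/6
S(5/2) = -23/16

Δ: Δ0=-1, Δ1=6
row 1: diag=6, rhs=42; c'=1/6, d'=7
back: M1=7
M: M0=0, M1=7, M2=0
seg 0: a=-2, c=M0/2=0, d=(M1−M0)/(6·2)=7/12, b=Δ0−h0·(2M0+M1)/6=-10/3
seg 1: a=-4, c=M1/2=7/2, d=(M2−M1)/(6·1)=-7/6, b=Δ1−h1·(2M1+M2)/6=11/3
t_q=5/2 → seg 1, τ=1/2; S=-4+11/3·τ+7/2·τ²+-7/6·τ³=-23/16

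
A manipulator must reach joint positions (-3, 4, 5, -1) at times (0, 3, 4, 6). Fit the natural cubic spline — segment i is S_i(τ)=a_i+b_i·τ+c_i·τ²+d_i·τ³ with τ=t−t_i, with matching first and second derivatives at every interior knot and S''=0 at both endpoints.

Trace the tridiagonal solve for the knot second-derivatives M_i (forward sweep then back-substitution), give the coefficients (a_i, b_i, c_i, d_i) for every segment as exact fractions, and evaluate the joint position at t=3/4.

  seg 0: a=-3 b=365/141 c=0 d=-4/141
  seg 1: a=4 b=257/141 c=-12/47 d=-80/141
  seg 2: a=5 b=-55/141 c=-92/47 d=46/141
S(3/4) = -805/752

Δ: Δ0=7/3, Δ1=1, Δ2=-3
row 1: diag=8, rhs=-8; c'=1/8, d'=-1
row 2: denom=6−1·1/8=47/8; d'=(-24−1·-1)/(47/8)=-184/47
back: M2=-184/47
back: M1=-1−1/8·-184/47=-24/47
M: M0=0, M1=-24/47, M2=-184/47, M3=0
seg 0: a=-3, c=M0/2=0, d=(M1−M0)/(6·3)=-4/141, b=Δ0−h0·(2M0+M1)/6=365/141
seg 1: a=4, c=M1/2=-12/47, d=(M2−M1)/(6·1)=-80/141, b=Δ1−h1·(2M1+M2)/6=257/141
seg 2: a=5, c=M2/2=-92/47, d=(M3−M2)/(6·2)=46/141, b=Δ2−h2·(2M2+M3)/6=-55/141
t_q=3/4 → seg 0, τ=3/4; S=-3+365/141·τ+0·τ²+-4/141·τ³=-805/752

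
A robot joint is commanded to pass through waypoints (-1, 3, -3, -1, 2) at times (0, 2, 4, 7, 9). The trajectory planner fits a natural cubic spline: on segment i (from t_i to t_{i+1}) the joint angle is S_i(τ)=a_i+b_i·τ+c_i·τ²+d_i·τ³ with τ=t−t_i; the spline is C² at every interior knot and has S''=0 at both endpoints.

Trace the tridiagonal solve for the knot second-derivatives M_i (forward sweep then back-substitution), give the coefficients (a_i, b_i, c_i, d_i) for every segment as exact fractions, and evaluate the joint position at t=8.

Δ: Δ0=2, Δ1=-3, Δ2=2/3, Δ3=3/2
row 1: diag=8, rhs=-30; c'=1/4, d'=-15/4
row 2: denom=10−2·1/4=19/2; d'=(22−2·-15/4)/(19/2)=59/19
row 3: denom=10−3·6/19=172/19; d'=(5−3·59/19)/(172/19)=-41/86
back: M3=-41/86
back: M2=59/19−6/19·-41/86=140/43
back: M1=-15/4−1/4·140/43=-785/172
M: M0=0, M1=-785/172, M2=140/43, M3=-41/86, M4=0
seg 0: a=-1, c=M0/2=0, d=(M1−M0)/(6·2)=-785/2064, b=Δ0−h0·(2M0+M1)/6=1817/516
seg 1: a=3, c=M1/2=-785/344, d=(M2−M1)/(6·2)=1345/2064, b=Δ1−h1·(2M1+M2)/6=-269/258
seg 2: a=-3, c=M2/2=70/43, d=(M3−M2)/(6·3)=-107/516, b=Δ2−h2·(2M2+M3)/6=-1213/516
seg 3: a=-1, c=M3/2=-41/172, d=(M4−M3)/(6·2)=41/1032, b=Δ3−h3·(2M3+M4)/6=469/258
t_q=8 → seg 3, τ=1; S=-1+469/258·τ+-41/172·τ²+41/1032·τ³=213/344

  seg 0: a=-1 b=1817/516 c=0 d=-785/2064
  seg 1: a=3 b=-269/258 c=-785/344 d=1345/2064
  seg 2: a=-3 b=-1213/516 c=70/43 d=-107/516
  seg 3: a=-1 b=469/258 c=-41/172 d=41/1032
S(8) = 213/344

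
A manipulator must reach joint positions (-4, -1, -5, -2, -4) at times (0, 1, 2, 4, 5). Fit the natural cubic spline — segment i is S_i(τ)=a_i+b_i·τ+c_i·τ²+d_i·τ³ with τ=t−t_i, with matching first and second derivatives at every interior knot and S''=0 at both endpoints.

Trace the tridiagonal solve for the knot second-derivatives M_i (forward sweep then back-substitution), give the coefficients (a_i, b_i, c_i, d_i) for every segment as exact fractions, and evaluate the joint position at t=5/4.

Δ: Δ0=3, Δ1=-4, Δ2=3/2, Δ3=-2
row 1: diag=4, rhs=-42; c'=1/4, d'=-21/2
row 2: denom=6−1·1/4=23/4; d'=(33−1·-21/2)/(23/4)=174/23
row 3: denom=6−2·8/23=122/23; d'=(-21−2·174/23)/(122/23)=-831/122
back: M3=-831/122
back: M2=174/23−8/23·-831/122=606/61
back: M1=-21/2−1/4·606/61=-792/61
M: M0=0, M1=-792/61, M2=606/61, M3=-831/122, M4=0
seg 0: a=-4, c=M0/2=0, d=(M1−M0)/(6·1)=-132/61, b=Δ0−h0·(2M0+M1)/6=315/61
seg 1: a=-1, c=M1/2=-396/61, d=(M2−M1)/(6·1)=233/61, b=Δ1−h1·(2M1+M2)/6=-81/61
seg 2: a=-5, c=M2/2=303/61, d=(M3−M2)/(6·2)=-681/488, b=Δ2−h2·(2M2+M3)/6=-174/61
seg 3: a=-2, c=M3/2=-831/244, d=(M4−M3)/(6·1)=277/244, b=Δ3−h3·(2M3+M4)/6=33/122
t_q=5/4 → seg 1, τ=1/4; S=-1+-81/61·τ+-396/61·τ²+233/61·τ³=-6551/3904

  seg 0: a=-4 b=315/61 c=0 d=-132/61
  seg 1: a=-1 b=-81/61 c=-396/61 d=233/61
  seg 2: a=-5 b=-174/61 c=303/61 d=-681/488
  seg 3: a=-2 b=33/122 c=-831/244 d=277/244
S(5/4) = -6551/3904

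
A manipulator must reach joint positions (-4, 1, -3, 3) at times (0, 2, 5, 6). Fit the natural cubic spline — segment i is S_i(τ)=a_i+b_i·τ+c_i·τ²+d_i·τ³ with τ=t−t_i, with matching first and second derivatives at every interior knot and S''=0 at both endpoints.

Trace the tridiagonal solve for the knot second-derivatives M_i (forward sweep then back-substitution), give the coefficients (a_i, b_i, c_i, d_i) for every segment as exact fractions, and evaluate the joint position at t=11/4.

  seg 0: a=-4 b=1697/426 c=0 d=-79/213
  seg 1: a=1 b=-199/426 c=-158/71 d=275/426
  seg 2: a=-3 b=769/213 c=509/142 d=-509/426
S(11/4) = -2997/9088

Δ: Δ0=5/2, Δ1=-4/3, Δ2=6
row 1: diag=10, rhs=-23; c'=3/10, d'=-23/10
row 2: denom=8−3·3/10=71/10; d'=(44−3·-23/10)/(71/10)=509/71
back: M2=509/71
back: M1=-23/10−3/10·509/71=-316/71
M: M0=0, M1=-316/71, M2=509/71, M3=0
seg 0: a=-4, c=M0/2=0, d=(M1−M0)/(6·2)=-79/213, b=Δ0−h0·(2M0+M1)/6=1697/426
seg 1: a=1, c=M1/2=-158/71, d=(M2−M1)/(6·3)=275/426, b=Δ1−h1·(2M1+M2)/6=-199/426
seg 2: a=-3, c=M2/2=509/142, d=(M3−M2)/(6·1)=-509/426, b=Δ2−h2·(2M2+M3)/6=769/213
t_q=11/4 → seg 1, τ=3/4; S=1+-199/426·τ+-158/71·τ²+275/426·τ³=-2997/9088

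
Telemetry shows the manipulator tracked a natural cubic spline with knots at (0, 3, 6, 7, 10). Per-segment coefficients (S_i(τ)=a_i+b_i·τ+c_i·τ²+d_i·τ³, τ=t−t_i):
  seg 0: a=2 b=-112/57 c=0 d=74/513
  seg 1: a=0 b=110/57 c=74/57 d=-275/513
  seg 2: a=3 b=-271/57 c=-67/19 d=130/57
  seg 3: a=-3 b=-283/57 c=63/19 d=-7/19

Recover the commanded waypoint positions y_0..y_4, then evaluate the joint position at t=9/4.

y_0=2 y_1=0 y_2=3 y_3=-3 y_4=2
S(9/4) = -473/608

y_0 = S_0(0) = a_0 = 2
y_1 = S_1(0) = a_1 = 0
y_2 = S_2(0) = a_2 = 3
y_3 = S_3(0) = a_3 = -3
y_4 = S_3(3) = 2
t_q=9/4 is in segment 0 (τ=9/4); S_0(τ)=-473/608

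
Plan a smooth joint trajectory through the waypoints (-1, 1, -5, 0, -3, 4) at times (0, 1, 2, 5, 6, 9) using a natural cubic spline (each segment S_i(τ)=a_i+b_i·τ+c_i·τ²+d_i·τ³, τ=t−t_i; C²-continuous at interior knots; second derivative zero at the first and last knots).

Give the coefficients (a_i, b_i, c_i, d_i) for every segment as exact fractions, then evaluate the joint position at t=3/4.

Δ: Δ0=2, Δ1=-6, Δ2=5/3, Δ3=-3, Δ4=7/3
row 1: diag=4, rhs=-48; c'=1/4, d'=-12
row 2: denom=8−1·1/4=31/4; d'=(46−1·-12)/(31/4)=232/31
row 3: denom=8−3·12/31=212/31; d'=(-28−3·232/31)/(212/31)=-391/53
row 4: denom=8−1·31/212=1665/212; d'=(32−1·-391/53)/(1665/212)=8348/1665
back: M4=8348/1665
back: M3=-391/53−31/212·8348/1665=-13504/1665
back: M2=232/31−12/31·-13504/1665=5896/555
back: M1=-12−1/4·5896/555=-8134/555
M: M0=0, M1=-8134/555, M2=5896/555, M3=-13504/1665, M4=8348/1665, M5=0
seg 0: a=-1, c=M0/2=0, d=(M1−M0)/(6·1)=-4067/1665, b=Δ0−h0·(2M0+M1)/6=7397/1665
seg 1: a=1, c=M1/2=-4067/555, d=(M2−M1)/(6·1)=1403/333, b=Δ1−h1·(2M1+M2)/6=-4804/1665
seg 2: a=-5, c=M2/2=2948/555, d=(M3−M2)/(6·3)=-15596/14985, b=Δ2−h2·(2M2+M3)/6=-8161/1665
seg 3: a=0, c=M3/2=-6752/1665, d=(M4−M3)/(6·1)=1214/555, b=Δ3−h3·(2M3+M4)/6=-377/333
seg 4: a=-3, c=M4/2=4174/1665, d=(M5−M4)/(6·3)=-4174/14985, b=Δ4−h4·(2M4+M5)/6=-4463/1665
t_q=3/4 → seg 0, τ=3/4; S=-1+7397/1665·τ+0·τ²+-4067/1665·τ³=46229/35520

  seg 0: a=-1 b=7397/1665 c=0 d=-4067/1665
  seg 1: a=1 b=-4804/1665 c=-4067/555 d=1403/333
  seg 2: a=-5 b=-8161/1665 c=2948/555 d=-15596/14985
  seg 3: a=0 b=-377/333 c=-6752/1665 d=1214/555
  seg 4: a=-3 b=-4463/1665 c=4174/1665 d=-4174/14985
S(3/4) = 46229/35520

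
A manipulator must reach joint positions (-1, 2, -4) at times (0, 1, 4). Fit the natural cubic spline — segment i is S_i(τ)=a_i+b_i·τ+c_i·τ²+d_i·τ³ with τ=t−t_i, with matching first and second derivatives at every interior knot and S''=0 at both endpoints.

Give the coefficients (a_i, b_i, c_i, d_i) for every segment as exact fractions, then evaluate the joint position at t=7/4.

  seg 0: a=-1 b=29/8 c=0 d=-5/8
  seg 1: a=2 b=7/4 c=-15/8 d=5/24
S(7/4) = 1201/512

Δ: Δ0=3, Δ1=-2
row 1: diag=8, rhs=-30; c'=3/8, d'=-15/4
back: M1=-15/4
M: M0=0, M1=-15/4, M2=0
seg 0: a=-1, c=M0/2=0, d=(M1−M0)/(6·1)=-5/8, b=Δ0−h0·(2M0+M1)/6=29/8
seg 1: a=2, c=M1/2=-15/8, d=(M2−M1)/(6·3)=5/24, b=Δ1−h1·(2M1+M2)/6=7/4
t_q=7/4 → seg 1, τ=3/4; S=2+7/4·τ+-15/8·τ²+5/24·τ³=1201/512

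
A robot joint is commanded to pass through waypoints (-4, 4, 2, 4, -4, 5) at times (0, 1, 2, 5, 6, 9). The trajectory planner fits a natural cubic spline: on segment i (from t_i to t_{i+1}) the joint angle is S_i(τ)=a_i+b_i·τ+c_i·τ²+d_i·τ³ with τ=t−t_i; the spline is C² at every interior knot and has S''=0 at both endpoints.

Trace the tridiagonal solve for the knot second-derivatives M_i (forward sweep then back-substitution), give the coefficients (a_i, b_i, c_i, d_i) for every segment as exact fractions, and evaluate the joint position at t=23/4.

Δ: Δ0=8, Δ1=-2, Δ2=2/3, Δ3=-8, Δ4=3
row 1: diag=4, rhs=-60; c'=1/4, d'=-15
row 2: denom=8−1·1/4=31/4; d'=(16−1·-15)/(31/4)=4
row 3: denom=8−3·12/31=212/31; d'=(-52−3·4)/(212/31)=-496/53
row 4: denom=8−1·31/212=1665/212; d'=(66−1·-496/53)/(1665/212)=15976/1665
back: M4=15976/1665
back: M3=-496/53−31/212·15976/1665=-17918/1665
back: M2=4−12/31·-17918/1665=4532/555
back: M1=-15−1/4·4532/555=-9458/555
M: M0=0, M1=-9458/555, M2=4532/555, M3=-17918/1665, M4=15976/1665, M5=0
seg 0: a=-4, c=M0/2=0, d=(M1−M0)/(6·1)=-4729/1665, b=Δ0−h0·(2M0+M1)/6=18049/1665
seg 1: a=4, c=M1/2=-4729/555, d=(M2−M1)/(6·1)=1399/333, b=Δ1−h1·(2M1+M2)/6=3862/1665
seg 2: a=2, c=M2/2=2266/555, d=(M3−M2)/(6·3)=-15757/14985, b=Δ2−h2·(2M2+M3)/6=-3527/1665
seg 3: a=4, c=M3/2=-8959/1665, d=(M4−M3)/(6·1)=1883/555, b=Δ3−h3·(2M3+M4)/6=-2002/333
seg 4: a=-4, c=M4/2=7988/1665, d=(M5−M4)/(6·3)=-7988/14985, b=Δ4−h4·(2M4+M5)/6=-10981/1665
t_q=23/4 → seg 3, τ=3/4; S=4+-2002/333·τ+-8959/1665·τ²+1883/555·τ³=-74747/35520

  seg 0: a=-4 b=18049/1665 c=0 d=-4729/1665
  seg 1: a=4 b=3862/1665 c=-4729/555 d=1399/333
  seg 2: a=2 b=-3527/1665 c=2266/555 d=-15757/14985
  seg 3: a=4 b=-2002/333 c=-8959/1665 d=1883/555
  seg 4: a=-4 b=-10981/1665 c=7988/1665 d=-7988/14985
S(23/4) = -74747/35520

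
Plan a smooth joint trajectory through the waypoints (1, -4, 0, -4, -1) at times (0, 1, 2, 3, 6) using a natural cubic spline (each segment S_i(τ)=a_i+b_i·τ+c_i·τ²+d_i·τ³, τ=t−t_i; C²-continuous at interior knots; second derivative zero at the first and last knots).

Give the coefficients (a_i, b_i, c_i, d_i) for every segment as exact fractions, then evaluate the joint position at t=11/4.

  seg 0: a=1 b=-8 c=0 d=3
  seg 1: a=-4 b=1 c=9 d=-6
  seg 2: a=0 b=1 c=-9 d=4
  seg 3: a=-4 b=-5 c=3 d=-1/3
S(11/4) = -21/8

Δ: Δ0=-5, Δ1=4, Δ2=-4, Δ3=1
row 1: diag=4, rhs=54; c'=1/4, d'=27/2
row 2: denom=4−1·1/4=15/4; d'=(-48−1·27/2)/(15/4)=-82/5
row 3: denom=8−1·4/15=116/15; d'=(30−1·-82/5)/(116/15)=6
back: M3=6
back: M2=-82/5−4/15·6=-18
back: M1=27/2−1/4·-18=18
M: M0=0, M1=18, M2=-18, M3=6, M4=0
seg 0: a=1, c=M0/2=0, d=(M1−M0)/(6·1)=3, b=Δ0−h0·(2M0+M1)/6=-8
seg 1: a=-4, c=M1/2=9, d=(M2−M1)/(6·1)=-6, b=Δ1−h1·(2M1+M2)/6=1
seg 2: a=0, c=M2/2=-9, d=(M3−M2)/(6·1)=4, b=Δ2−h2·(2M2+M3)/6=1
seg 3: a=-4, c=M3/2=3, d=(M4−M3)/(6·3)=-1/3, b=Δ3−h3·(2M3+M4)/6=-5
t_q=11/4 → seg 2, τ=3/4; S=0+1·τ+-9·τ²+4·τ³=-21/8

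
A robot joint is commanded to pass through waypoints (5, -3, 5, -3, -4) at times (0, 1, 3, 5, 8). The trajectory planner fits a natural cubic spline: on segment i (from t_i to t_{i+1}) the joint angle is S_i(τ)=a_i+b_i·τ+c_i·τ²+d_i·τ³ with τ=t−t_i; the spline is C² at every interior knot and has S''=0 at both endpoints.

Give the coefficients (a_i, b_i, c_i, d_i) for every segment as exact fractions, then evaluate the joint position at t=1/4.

  seg 0: a=5 b=-3311/312 c=0 d=815/312
  seg 1: a=-3 b=-433/156 c=815/104 d=-347/156
  seg 2: a=5 b=293/156 c=-573/104 d=401/312
  seg 3: a=-3 b=-739/156 c=229/104 d=-229/936
S(1/4) = 15893/6656

Δ: Δ0=-8, Δ1=4, Δ2=-4, Δ3=-1/3
row 1: diag=6, rhs=72; c'=1/3, d'=12
row 2: denom=8−2·1/3=22/3; d'=(-48−2·12)/(22/3)=-108/11
row 3: denom=10−2·3/11=104/11; d'=(22−2·-108/11)/(104/11)=229/52
back: M3=229/52
back: M2=-108/11−3/11·229/52=-573/52
back: M1=12−1/3·-573/52=815/52
M: M0=0, M1=815/52, M2=-573/52, M3=229/52, M4=0
seg 0: a=5, c=M0/2=0, d=(M1−M0)/(6·1)=815/312, b=Δ0−h0·(2M0+M1)/6=-3311/312
seg 1: a=-3, c=M1/2=815/104, d=(M2−M1)/(6·2)=-347/156, b=Δ1−h1·(2M1+M2)/6=-433/156
seg 2: a=5, c=M2/2=-573/104, d=(M3−M2)/(6·2)=401/312, b=Δ2−h2·(2M2+M3)/6=293/156
seg 3: a=-3, c=M3/2=229/104, d=(M4−M3)/(6·3)=-229/936, b=Δ3−h3·(2M3+M4)/6=-739/156
t_q=1/4 → seg 0, τ=1/4; S=5+-3311/312·τ+0·τ²+815/312·τ³=15893/6656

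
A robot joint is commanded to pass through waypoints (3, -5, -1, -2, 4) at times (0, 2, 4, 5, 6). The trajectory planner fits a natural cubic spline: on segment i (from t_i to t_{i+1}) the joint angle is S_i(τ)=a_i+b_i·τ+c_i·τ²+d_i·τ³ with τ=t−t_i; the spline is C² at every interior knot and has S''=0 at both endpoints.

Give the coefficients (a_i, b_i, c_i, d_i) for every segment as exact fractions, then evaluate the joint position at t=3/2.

Δ: Δ0=-4, Δ1=2, Δ2=-1, Δ3=6
row 1: diag=8, rhs=36; c'=1/4, d'=9/2
row 2: denom=6−2·1/4=11/2; d'=(-18−2·9/2)/(11/2)=-54/11
row 3: denom=4−1·2/11=42/11; d'=(42−1·-54/11)/(42/11)=86/7
back: M3=86/7
back: M2=-54/11−2/11·86/7=-50/7
back: M1=9/2−1/4·-50/7=44/7
M: M0=0, M1=44/7, M2=-50/7, M3=86/7, M4=0
seg 0: a=3, c=M0/2=0, d=(M1−M0)/(6·2)=11/21, b=Δ0−h0·(2M0+M1)/6=-128/21
seg 1: a=-5, c=M1/2=22/7, d=(M2−M1)/(6·2)=-47/42, b=Δ1−h1·(2M1+M2)/6=4/21
seg 2: a=-1, c=M2/2=-25/7, d=(M3−M2)/(6·1)=68/21, b=Δ2−h2·(2M2+M3)/6=-2/3
seg 3: a=-2, c=M3/2=43/7, d=(M4−M3)/(6·1)=-43/21, b=Δ3−h3·(2M3+M4)/6=40/21
t_q=3/2 → seg 0, τ=3/2; S=3+-128/21·τ+0·τ²+11/21·τ³=-35/8

  seg 0: a=3 b=-128/21 c=0 d=11/21
  seg 1: a=-5 b=4/21 c=22/7 d=-47/42
  seg 2: a=-1 b=-2/3 c=-25/7 d=68/21
  seg 3: a=-2 b=40/21 c=43/7 d=-43/21
S(3/2) = -35/8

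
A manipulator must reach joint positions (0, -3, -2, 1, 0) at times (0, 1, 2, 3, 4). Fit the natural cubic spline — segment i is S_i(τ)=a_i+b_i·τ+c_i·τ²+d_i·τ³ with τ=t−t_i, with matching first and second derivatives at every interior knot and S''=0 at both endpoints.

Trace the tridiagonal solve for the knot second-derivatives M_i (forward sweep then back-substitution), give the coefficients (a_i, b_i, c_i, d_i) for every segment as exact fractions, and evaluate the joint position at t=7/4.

  seg 0: a=0 b=-27/7 c=0 d=6/7
  seg 1: a=-3 b=-9/7 c=18/7 d=-2/7
  seg 2: a=-2 b=3 c=12/7 d=-12/7
  seg 3: a=1 b=9/7 c=-24/7 d=8/7
S(7/4) = -591/224

Δ: Δ0=-3, Δ1=1, Δ2=3, Δ3=-1
row 1: diag=4, rhs=24; c'=1/4, d'=6
row 2: denom=4−1·1/4=15/4; d'=(12−1·6)/(15/4)=8/5
row 3: denom=4−1·4/15=56/15; d'=(-24−1·8/5)/(56/15)=-48/7
back: M3=-48/7
back: M2=8/5−4/15·-48/7=24/7
back: M1=6−1/4·24/7=36/7
M: M0=0, M1=36/7, M2=24/7, M3=-48/7, M4=0
seg 0: a=0, c=M0/2=0, d=(M1−M0)/(6·1)=6/7, b=Δ0−h0·(2M0+M1)/6=-27/7
seg 1: a=-3, c=M1/2=18/7, d=(M2−M1)/(6·1)=-2/7, b=Δ1−h1·(2M1+M2)/6=-9/7
seg 2: a=-2, c=M2/2=12/7, d=(M3−M2)/(6·1)=-12/7, b=Δ2−h2·(2M2+M3)/6=3
seg 3: a=1, c=M3/2=-24/7, d=(M4−M3)/(6·1)=8/7, b=Δ3−h3·(2M3+M4)/6=9/7
t_q=7/4 → seg 1, τ=3/4; S=-3+-9/7·τ+18/7·τ²+-2/7·τ³=-591/224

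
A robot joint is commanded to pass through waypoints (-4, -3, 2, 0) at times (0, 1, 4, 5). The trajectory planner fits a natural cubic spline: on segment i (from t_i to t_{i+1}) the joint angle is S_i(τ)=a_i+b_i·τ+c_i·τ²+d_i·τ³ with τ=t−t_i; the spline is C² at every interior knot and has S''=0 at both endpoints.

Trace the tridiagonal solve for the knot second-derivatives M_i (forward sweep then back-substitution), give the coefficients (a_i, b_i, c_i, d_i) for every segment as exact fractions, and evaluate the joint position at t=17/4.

  seg 0: a=-4 b=116/165 c=0 d=49/165
  seg 1: a=-3 b=263/165 c=49/55 d=-13/45
  seg 2: a=2 b=-142/165 c=-94/55 d=94/165
S(17/4) = 2969/1760

Δ: Δ0=1, Δ1=5/3, Δ2=-2
row 1: diag=8, rhs=4; c'=3/8, d'=1/2
row 2: denom=8−3·3/8=55/8; d'=(-22−3·1/2)/(55/8)=-188/55
back: M2=-188/55
back: M1=1/2−3/8·-188/55=98/55
M: M0=0, M1=98/55, M2=-188/55, M3=0
seg 0: a=-4, c=M0/2=0, d=(M1−M0)/(6·1)=49/165, b=Δ0−h0·(2M0+M1)/6=116/165
seg 1: a=-3, c=M1/2=49/55, d=(M2−M1)/(6·3)=-13/45, b=Δ1−h1·(2M1+M2)/6=263/165
seg 2: a=2, c=M2/2=-94/55, d=(M3−M2)/(6·1)=94/165, b=Δ2−h2·(2M2+M3)/6=-142/165
t_q=17/4 → seg 2, τ=1/4; S=2+-142/165·τ+-94/55·τ²+94/165·τ³=2969/1760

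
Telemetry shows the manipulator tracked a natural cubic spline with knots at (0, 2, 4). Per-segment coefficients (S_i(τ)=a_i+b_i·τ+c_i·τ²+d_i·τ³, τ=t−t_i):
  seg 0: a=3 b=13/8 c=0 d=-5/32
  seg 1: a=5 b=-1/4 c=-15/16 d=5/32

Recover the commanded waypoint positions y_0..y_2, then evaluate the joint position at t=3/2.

y_0 = S_0(0) = a_0 = 3
y_1 = S_1(0) = a_1 = 5
y_2 = S_1(2) = 2
t_q=3/2 is in segment 0 (τ=3/2); S_0(τ)=1257/256

y_0=3 y_1=5 y_2=2
S(3/2) = 1257/256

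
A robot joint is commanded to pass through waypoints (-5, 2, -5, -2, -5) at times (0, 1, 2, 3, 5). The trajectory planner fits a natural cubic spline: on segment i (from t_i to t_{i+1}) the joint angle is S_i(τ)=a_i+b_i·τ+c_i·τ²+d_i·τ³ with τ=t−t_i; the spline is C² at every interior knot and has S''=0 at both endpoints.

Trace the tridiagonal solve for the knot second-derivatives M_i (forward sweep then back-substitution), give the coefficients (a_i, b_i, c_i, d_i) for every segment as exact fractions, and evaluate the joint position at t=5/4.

  seg 0: a=-5 b=1977/172 c=0 d=-773/172
  seg 1: a=2 b=-171/86 c=-2319/172 d=1457/172
  seg 2: a=-5 b=-609/172 c=513/43 d=-927/172
  seg 3: a=-2 b=357/86 c=-729/172 d=243/344
S(5/4) = 8725/11008

Δ: Δ0=7, Δ1=-7, Δ2=3, Δ3=-3/2
row 1: diag=4, rhs=-84; c'=1/4, d'=-21
row 2: denom=4−1·1/4=15/4; d'=(60−1·-21)/(15/4)=108/5
row 3: denom=6−1·4/15=86/15; d'=(-27−1·108/5)/(86/15)=-729/86
back: M3=-729/86
back: M2=108/5−4/15·-729/86=1026/43
back: M1=-21−1/4·1026/43=-2319/86
M: M0=0, M1=-2319/86, M2=1026/43, M3=-729/86, M4=0
seg 0: a=-5, c=M0/2=0, d=(M1−M0)/(6·1)=-773/172, b=Δ0−h0·(2M0+M1)/6=1977/172
seg 1: a=2, c=M1/2=-2319/172, d=(M2−M1)/(6·1)=1457/172, b=Δ1−h1·(2M1+M2)/6=-171/86
seg 2: a=-5, c=M2/2=513/43, d=(M3−M2)/(6·1)=-927/172, b=Δ2−h2·(2M2+M3)/6=-609/172
seg 3: a=-2, c=M3/2=-729/172, d=(M4−M3)/(6·2)=243/344, b=Δ3−h3·(2M3+M4)/6=357/86
t_q=5/4 → seg 1, τ=1/4; S=2+-171/86·τ+-2319/172·τ²+1457/172·τ³=8725/11008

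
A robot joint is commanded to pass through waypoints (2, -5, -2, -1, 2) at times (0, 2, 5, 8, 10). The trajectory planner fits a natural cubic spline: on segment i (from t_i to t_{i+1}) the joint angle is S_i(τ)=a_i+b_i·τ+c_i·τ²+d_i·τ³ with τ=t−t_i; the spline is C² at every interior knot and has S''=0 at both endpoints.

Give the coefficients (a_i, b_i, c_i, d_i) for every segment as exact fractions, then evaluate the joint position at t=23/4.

  seg 0: a=2 b=-463/102 c=0 d=53/204
  seg 1: a=-5 b=-145/102 c=53/34 d=-115/459
  seg 2: a=-2 b=7/6 c=-71/102 d=64/459
  seg 3: a=-1 b=77/102 c=19/34 d=-19/204
S(23/4) = -793/544

Δ: Δ0=-7/2, Δ1=1, Δ2=1/3, Δ3=3/2
row 1: diag=10, rhs=27; c'=3/10, d'=27/10
row 2: denom=12−3·3/10=111/10; d'=(-4−3·27/10)/(111/10)=-121/111
row 3: denom=10−3·10/37=340/37; d'=(7−3·-121/111)/(340/37)=19/17
back: M3=19/17
back: M2=-121/111−10/37·19/17=-71/51
back: M1=27/10−3/10·-71/51=53/17
M: M0=0, M1=53/17, M2=-71/51, M3=19/17, M4=0
seg 0: a=2, c=M0/2=0, d=(M1−M0)/(6·2)=53/204, b=Δ0−h0·(2M0+M1)/6=-463/102
seg 1: a=-5, c=M1/2=53/34, d=(M2−M1)/(6·3)=-115/459, b=Δ1−h1·(2M1+M2)/6=-145/102
seg 2: a=-2, c=M2/2=-71/102, d=(M3−M2)/(6·3)=64/459, b=Δ2−h2·(2M2+M3)/6=7/6
seg 3: a=-1, c=M3/2=19/34, d=(M4−M3)/(6·2)=-19/204, b=Δ3−h3·(2M3+M4)/6=77/102
t_q=23/4 → seg 2, τ=3/4; S=-2+7/6·τ+-71/102·τ²+64/459·τ³=-793/544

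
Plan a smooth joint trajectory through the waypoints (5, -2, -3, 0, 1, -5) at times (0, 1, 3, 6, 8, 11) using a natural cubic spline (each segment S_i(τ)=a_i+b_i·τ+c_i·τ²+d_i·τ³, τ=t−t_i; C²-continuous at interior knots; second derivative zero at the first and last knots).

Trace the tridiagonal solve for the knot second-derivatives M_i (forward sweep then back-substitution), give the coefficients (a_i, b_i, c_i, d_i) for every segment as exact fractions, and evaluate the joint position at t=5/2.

Δ: Δ0=-7, Δ1=-1/2, Δ2=1, Δ3=1/2, Δ4=-2
row 1: diag=6, rhs=39; c'=1/3, d'=13/2
row 2: denom=10−2·1/3=28/3; d'=(9−2·13/2)/(28/3)=-3/7
row 3: denom=10−3·9/28=253/28; d'=(-3−3·-3/7)/(253/28)=-48/253
row 4: denom=10−2·56/253=2418/253; d'=(-15−2·-48/253)/(2418/253)=-1233/806
back: M4=-1233/806
back: M3=-48/253−56/253·-1233/806=60/403
back: M2=-3/7−9/28·60/403=-192/403
back: M1=13/2−1/3·-192/403=5367/806
M: M0=0, M1=5367/806, M2=-192/403, M3=60/403, M4=-1233/806, M5=0
seg 0: a=5, c=M0/2=0, d=(M1−M0)/(6·1)=1789/1612, b=Δ0−h0·(2M0+M1)/6=-13073/1612
seg 1: a=-2, c=M1/2=5367/1612, d=(M2−M1)/(6·2)=-1917/3224, b=Δ1−h1·(2M1+M2)/6=-3853/806
seg 2: a=-3, c=M2/2=-96/403, d=(M3−M2)/(6·3)=14/403, b=Δ2−h2·(2M2+M3)/6=565/403
seg 3: a=0, c=M3/2=30/403, d=(M4−M3)/(6·2)=-451/3224, b=Δ3−h3·(2M3+M4)/6=367/403
seg 4: a=1, c=M4/2=-1233/1612, d=(M5−M4)/(6·3)=137/1612, b=Δ4−h4·(2M4+M5)/6=-379/806
t_q=5/2 → seg 1, τ=3/2; S=-2+-3853/806·τ+5367/1612·τ²+-1917/3224·τ³=-95075/25792

  seg 0: a=5 b=-13073/1612 c=0 d=1789/1612
  seg 1: a=-2 b=-3853/806 c=5367/1612 d=-1917/3224
  seg 2: a=-3 b=565/403 c=-96/403 d=14/403
  seg 3: a=0 b=367/403 c=30/403 d=-451/3224
  seg 4: a=1 b=-379/806 c=-1233/1612 d=137/1612
S(5/2) = -95075/25792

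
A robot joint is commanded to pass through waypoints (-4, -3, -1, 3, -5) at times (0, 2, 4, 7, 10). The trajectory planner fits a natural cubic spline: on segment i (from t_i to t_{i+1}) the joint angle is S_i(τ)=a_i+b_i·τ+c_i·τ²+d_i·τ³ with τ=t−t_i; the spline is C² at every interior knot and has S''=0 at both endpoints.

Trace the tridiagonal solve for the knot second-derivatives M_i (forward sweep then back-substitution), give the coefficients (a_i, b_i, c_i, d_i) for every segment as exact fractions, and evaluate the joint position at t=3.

  seg 0: a=-4 b=373/840 c=0 d=47/3360
  seg 1: a=-3 b=257/420 c=47/560 d=37/672
  seg 2: a=-1 b=193/120 c=29/70 d=-85/504
  seg 3: a=3 b=-193/420 c=-309/280 d=103/840
S(3) = -2519/1120

Δ: Δ0=1/2, Δ1=1, Δ2=4/3, Δ3=-8/3
row 1: diag=8, rhs=3; c'=1/4, d'=3/8
row 2: denom=10−2·1/4=19/2; d'=(2−2·3/8)/(19/2)=5/38
row 3: denom=12−3·6/19=210/19; d'=(-24−3·5/38)/(210/19)=-309/140
back: M3=-309/140
back: M2=5/38−6/19·-309/140=29/35
back: M1=3/8−1/4·29/35=47/280
M: M0=0, M1=47/280, M2=29/35, M3=-309/140, M4=0
seg 0: a=-4, c=M0/2=0, d=(M1−M0)/(6·2)=47/3360, b=Δ0−h0·(2M0+M1)/6=373/840
seg 1: a=-3, c=M1/2=47/560, d=(M2−M1)/(6·2)=37/672, b=Δ1−h1·(2M1+M2)/6=257/420
seg 2: a=-1, c=M2/2=29/70, d=(M3−M2)/(6·3)=-85/504, b=Δ2−h2·(2M2+M3)/6=193/120
seg 3: a=3, c=M3/2=-309/280, d=(M4−M3)/(6·3)=103/840, b=Δ3−h3·(2M3+M4)/6=-193/420
t_q=3 → seg 1, τ=1; S=-3+257/420·τ+47/560·τ²+37/672·τ³=-2519/1120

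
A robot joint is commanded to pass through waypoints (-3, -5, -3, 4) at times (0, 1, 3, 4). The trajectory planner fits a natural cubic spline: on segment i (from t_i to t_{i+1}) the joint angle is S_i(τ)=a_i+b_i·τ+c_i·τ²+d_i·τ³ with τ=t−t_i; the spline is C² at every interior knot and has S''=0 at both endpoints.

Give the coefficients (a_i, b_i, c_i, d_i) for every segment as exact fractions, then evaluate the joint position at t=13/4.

  seg 0: a=-3 b=-35/16 c=0 d=3/16
  seg 1: a=-5 b=-13/8 c=9/16 d=3/8
  seg 2: a=-3 b=41/8 c=45/16 d=-15/16
S(13/4) = -1595/1024

Δ: Δ0=-2, Δ1=1, Δ2=7
row 1: diag=6, rhs=18; c'=1/3, d'=3
row 2: denom=6−2·1/3=16/3; d'=(36−2·3)/(16/3)=45/8
back: M2=45/8
back: M1=3−1/3·45/8=9/8
M: M0=0, M1=9/8, M2=45/8, M3=0
seg 0: a=-3, c=M0/2=0, d=(M1−M0)/(6·1)=3/16, b=Δ0−h0·(2M0+M1)/6=-35/16
seg 1: a=-5, c=M1/2=9/16, d=(M2−M1)/(6·2)=3/8, b=Δ1−h1·(2M1+M2)/6=-13/8
seg 2: a=-3, c=M2/2=45/16, d=(M3−M2)/(6·1)=-15/16, b=Δ2−h2·(2M2+M3)/6=41/8
t_q=13/4 → seg 2, τ=1/4; S=-3+41/8·τ+45/16·τ²+-15/16·τ³=-1595/1024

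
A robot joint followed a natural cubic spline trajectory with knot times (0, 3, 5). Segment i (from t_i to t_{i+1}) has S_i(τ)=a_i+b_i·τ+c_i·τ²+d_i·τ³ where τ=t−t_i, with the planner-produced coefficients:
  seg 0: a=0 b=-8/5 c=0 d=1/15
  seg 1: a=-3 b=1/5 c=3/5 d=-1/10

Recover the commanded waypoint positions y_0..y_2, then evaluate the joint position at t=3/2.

y_0=0 y_1=-3 y_2=-1
S(3/2) = -87/40

y_0 = S_0(0) = a_0 = 0
y_1 = S_1(0) = a_1 = -3
y_2 = S_1(2) = -1
t_q=3/2 is in segment 0 (τ=3/2); S_0(τ)=-87/40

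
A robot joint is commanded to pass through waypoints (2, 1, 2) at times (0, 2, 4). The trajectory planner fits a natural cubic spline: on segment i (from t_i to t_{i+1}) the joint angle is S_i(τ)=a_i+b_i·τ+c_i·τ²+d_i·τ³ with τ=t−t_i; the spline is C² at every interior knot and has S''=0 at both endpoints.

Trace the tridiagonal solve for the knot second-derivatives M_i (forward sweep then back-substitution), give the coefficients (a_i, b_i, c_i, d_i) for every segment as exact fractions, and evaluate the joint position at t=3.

Δ: Δ0=-1/2, Δ1=1/2
row 1: diag=8, rhs=6; c'=1/4, d'=3/4
back: M1=3/4
M: M0=0, M1=3/4, M2=0
seg 0: a=2, c=M0/2=0, d=(M1−M0)/(6·2)=1/16, b=Δ0−h0·(2M0+M1)/6=-3/4
seg 1: a=1, c=M1/2=3/8, d=(M2−M1)/(6·2)=-1/16, b=Δ1−h1·(2M1+M2)/6=0
t_q=3 → seg 1, τ=1; S=1+0·τ+3/8·τ²+-1/16·τ³=21/16

  seg 0: a=2 b=-3/4 c=0 d=1/16
  seg 1: a=1 b=0 c=3/8 d=-1/16
S(3) = 21/16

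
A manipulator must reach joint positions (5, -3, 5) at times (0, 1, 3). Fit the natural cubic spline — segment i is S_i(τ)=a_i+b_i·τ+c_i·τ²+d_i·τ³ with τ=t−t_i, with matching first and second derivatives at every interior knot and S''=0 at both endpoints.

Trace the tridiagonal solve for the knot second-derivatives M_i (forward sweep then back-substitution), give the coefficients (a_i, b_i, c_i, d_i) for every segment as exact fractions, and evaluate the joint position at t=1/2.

Δ: Δ0=-8, Δ1=4
row 1: diag=6, rhs=72; c'=1/3, d'=12
back: M1=12
M: M0=0, M1=12, M2=0
seg 0: a=5, c=M0/2=0, d=(M1−M0)/(6·1)=2, b=Δ0−h0·(2M0+M1)/6=-10
seg 1: a=-3, c=M1/2=6, d=(M2−M1)/(6·2)=-1, b=Δ1−h1·(2M1+M2)/6=-4
t_q=1/2 → seg 0, τ=1/2; S=5+-10·τ+0·τ²+2·τ³=1/4

  seg 0: a=5 b=-10 c=0 d=2
  seg 1: a=-3 b=-4 c=6 d=-1
S(1/2) = 1/4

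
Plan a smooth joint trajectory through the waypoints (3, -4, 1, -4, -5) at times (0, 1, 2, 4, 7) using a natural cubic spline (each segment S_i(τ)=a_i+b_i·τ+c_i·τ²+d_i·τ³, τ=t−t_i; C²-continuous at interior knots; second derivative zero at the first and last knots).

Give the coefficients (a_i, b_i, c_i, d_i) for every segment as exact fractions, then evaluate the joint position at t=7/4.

  seg 0: a=3 b=-3374/321 c=0 d=1127/321
  seg 1: a=-4 b=7/321 c=1127/107 d=-1783/321
  seg 2: a=1 b=1420/321 c=-656/107 d=3427/2568
  seg 3: a=-4 b=-2623/642 c=803/428 d=-803/3852
S(7/4) = -2755/6848

Δ: Δ0=-7, Δ1=5, Δ2=-5/2, Δ3=-1/3
row 1: diag=4, rhs=72; c'=1/4, d'=18
row 2: denom=6−1·1/4=23/4; d'=(-45−1·18)/(23/4)=-252/23
row 3: denom=10−2·8/23=214/23; d'=(13−2·-252/23)/(214/23)=803/214
back: M3=803/214
back: M2=-252/23−8/23·803/214=-1312/107
back: M1=18−1/4·-1312/107=2254/107
M: M0=0, M1=2254/107, M2=-1312/107, M3=803/214, M4=0
seg 0: a=3, c=M0/2=0, d=(M1−M0)/(6·1)=1127/321, b=Δ0−h0·(2M0+M1)/6=-3374/321
seg 1: a=-4, c=M1/2=1127/107, d=(M2−M1)/(6·1)=-1783/321, b=Δ1−h1·(2M1+M2)/6=7/321
seg 2: a=1, c=M2/2=-656/107, d=(M3−M2)/(6·2)=3427/2568, b=Δ2−h2·(2M2+M3)/6=1420/321
seg 3: a=-4, c=M3/2=803/428, d=(M4−M3)/(6·3)=-803/3852, b=Δ3−h3·(2M3+M4)/6=-2623/642
t_q=7/4 → seg 1, τ=3/4; S=-4+7/321·τ+1127/107·τ²+-1783/321·τ³=-2755/6848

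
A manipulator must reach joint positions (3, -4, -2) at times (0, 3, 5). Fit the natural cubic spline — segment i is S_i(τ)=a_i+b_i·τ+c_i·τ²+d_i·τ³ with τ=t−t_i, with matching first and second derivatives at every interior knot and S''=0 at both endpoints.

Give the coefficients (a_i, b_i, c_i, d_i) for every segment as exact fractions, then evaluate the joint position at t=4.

Δ: Δ0=-7/3, Δ1=1
row 1: diag=10, rhs=20; c'=1/5, d'=2
back: M1=2
M: M0=0, M1=2, M2=0
seg 0: a=3, c=M0/2=0, d=(M1−M0)/(6·3)=1/9, b=Δ0−h0·(2M0+M1)/6=-10/3
seg 1: a=-4, c=M1/2=1, d=(M2−M1)/(6·2)=-1/6, b=Δ1−h1·(2M1+M2)/6=-1/3
t_q=4 → seg 1, τ=1; S=-4+-1/3·τ+1·τ²+-1/6·τ³=-7/2

  seg 0: a=3 b=-10/3 c=0 d=1/9
  seg 1: a=-4 b=-1/3 c=1 d=-1/6
S(4) = -7/2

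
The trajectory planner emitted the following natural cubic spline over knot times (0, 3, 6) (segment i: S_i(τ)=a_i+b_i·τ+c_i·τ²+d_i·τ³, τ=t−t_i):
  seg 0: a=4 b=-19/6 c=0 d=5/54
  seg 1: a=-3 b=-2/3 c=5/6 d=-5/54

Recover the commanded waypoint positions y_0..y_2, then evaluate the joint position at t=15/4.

y_0=4 y_1=-3 y_2=0
S(15/4) = -393/128

y_0 = S_0(0) = a_0 = 4
y_1 = S_1(0) = a_1 = -3
y_2 = S_1(3) = 0
t_q=15/4 is in segment 1 (τ=3/4); S_1(τ)=-393/128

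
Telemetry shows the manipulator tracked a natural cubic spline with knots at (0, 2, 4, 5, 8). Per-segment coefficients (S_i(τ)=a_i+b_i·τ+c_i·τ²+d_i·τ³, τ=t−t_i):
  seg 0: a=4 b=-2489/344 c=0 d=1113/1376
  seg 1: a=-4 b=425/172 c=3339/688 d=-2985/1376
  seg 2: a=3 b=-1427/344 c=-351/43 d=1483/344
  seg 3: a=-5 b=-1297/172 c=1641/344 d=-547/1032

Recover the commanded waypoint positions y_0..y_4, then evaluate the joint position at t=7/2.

y_0=4 y_1=-4 y_2=3 y_3=-5 y_4=1
S(7/2) = 36377/11008

y_0 = S_0(0) = a_0 = 4
y_1 = S_1(0) = a_1 = -4
y_2 = S_2(0) = a_2 = 3
y_3 = S_3(0) = a_3 = -5
y_4 = S_3(3) = 1
t_q=7/2 is in segment 1 (τ=3/2); S_1(τ)=36377/11008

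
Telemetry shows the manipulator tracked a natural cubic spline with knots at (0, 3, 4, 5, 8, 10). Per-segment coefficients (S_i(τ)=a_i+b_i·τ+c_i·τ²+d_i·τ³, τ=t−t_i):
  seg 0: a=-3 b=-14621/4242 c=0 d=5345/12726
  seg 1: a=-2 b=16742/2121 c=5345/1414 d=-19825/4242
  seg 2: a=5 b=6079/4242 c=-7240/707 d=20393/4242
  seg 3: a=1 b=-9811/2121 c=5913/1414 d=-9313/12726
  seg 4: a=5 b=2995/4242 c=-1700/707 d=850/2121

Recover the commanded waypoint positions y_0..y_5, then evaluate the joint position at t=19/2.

y_0=-3 y_1=-2 y_2=5 y_3=1 y_4=5 y_5=0
S(19/2) = 1415/707

y_0 = S_0(0) = a_0 = -3
y_1 = S_1(0) = a_1 = -2
y_2 = S_2(0) = a_2 = 5
y_3 = S_3(0) = a_3 = 1
y_4 = S_4(0) = a_4 = 5
y_5 = S_4(2) = 0
t_q=19/2 is in segment 4 (τ=3/2); S_4(τ)=1415/707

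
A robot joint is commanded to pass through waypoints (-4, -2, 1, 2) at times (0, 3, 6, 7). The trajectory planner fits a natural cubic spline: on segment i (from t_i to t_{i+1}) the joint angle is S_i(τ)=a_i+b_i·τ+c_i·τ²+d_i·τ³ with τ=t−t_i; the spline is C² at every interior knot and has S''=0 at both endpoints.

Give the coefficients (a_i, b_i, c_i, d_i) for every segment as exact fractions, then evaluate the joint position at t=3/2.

  seg 0: a=-4 b=50/87 c=0 d=8/783
  seg 1: a=-2 b=74/87 c=8/87 d=-11/783
  seg 2: a=1 b=89/87 c=-1/29 d=1/87
S(3/2) = -90/29

Δ: Δ0=2/3, Δ1=1, Δ2=1
row 1: diag=12, rhs=2; c'=1/4, d'=1/6
row 2: denom=8−3·1/4=29/4; d'=(0−3·1/6)/(29/4)=-2/29
back: M2=-2/29
back: M1=1/6−1/4·-2/29=16/87
M: M0=0, M1=16/87, M2=-2/29, M3=0
seg 0: a=-4, c=M0/2=0, d=(M1−M0)/(6·3)=8/783, b=Δ0−h0·(2M0+M1)/6=50/87
seg 1: a=-2, c=M1/2=8/87, d=(M2−M1)/(6·3)=-11/783, b=Δ1−h1·(2M1+M2)/6=74/87
seg 2: a=1, c=M2/2=-1/29, d=(M3−M2)/(6·1)=1/87, b=Δ2−h2·(2M2+M3)/6=89/87
t_q=3/2 → seg 0, τ=3/2; S=-4+50/87·τ+0·τ²+8/783·τ³=-90/29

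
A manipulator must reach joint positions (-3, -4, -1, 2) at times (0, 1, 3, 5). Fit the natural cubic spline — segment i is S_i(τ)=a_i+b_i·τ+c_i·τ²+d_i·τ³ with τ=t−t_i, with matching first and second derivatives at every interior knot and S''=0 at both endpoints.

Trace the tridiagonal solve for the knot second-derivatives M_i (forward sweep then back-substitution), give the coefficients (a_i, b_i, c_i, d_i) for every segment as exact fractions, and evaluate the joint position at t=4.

  seg 0: a=-3 b=-16/11 c=0 d=5/11
  seg 1: a=-4 b=-1/11 c=15/11 d=-25/88
  seg 2: a=-1 b=43/22 c=-15/44 d=5/88
S(4) = 59/88

Δ: Δ0=-1, Δ1=3/2, Δ2=3/2
row 1: diag=6, rhs=15; c'=1/3, d'=5/2
row 2: denom=8−2·1/3=22/3; d'=(0−2·5/2)/(22/3)=-15/22
back: M2=-15/22
back: M1=5/2−1/3·-15/22=30/11
M: M0=0, M1=30/11, M2=-15/22, M3=0
seg 0: a=-3, c=M0/2=0, d=(M1−M0)/(6·1)=5/11, b=Δ0−h0·(2M0+M1)/6=-16/11
seg 1: a=-4, c=M1/2=15/11, d=(M2−M1)/(6·2)=-25/88, b=Δ1−h1·(2M1+M2)/6=-1/11
seg 2: a=-1, c=M2/2=-15/44, d=(M3−M2)/(6·2)=5/88, b=Δ2−h2·(2M2+M3)/6=43/22
t_q=4 → seg 2, τ=1; S=-1+43/22·τ+-15/44·τ²+5/88·τ³=59/88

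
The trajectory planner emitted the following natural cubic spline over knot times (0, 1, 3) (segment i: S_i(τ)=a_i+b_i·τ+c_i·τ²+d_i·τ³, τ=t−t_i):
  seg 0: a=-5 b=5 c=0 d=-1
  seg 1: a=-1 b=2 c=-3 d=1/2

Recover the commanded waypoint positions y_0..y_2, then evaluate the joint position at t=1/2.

y_0=-5 y_1=-1 y_2=-5
S(1/2) = -21/8

y_0 = S_0(0) = a_0 = -5
y_1 = S_1(0) = a_1 = -1
y_2 = S_1(2) = -5
t_q=1/2 is in segment 0 (τ=1/2); S_0(τ)=-21/8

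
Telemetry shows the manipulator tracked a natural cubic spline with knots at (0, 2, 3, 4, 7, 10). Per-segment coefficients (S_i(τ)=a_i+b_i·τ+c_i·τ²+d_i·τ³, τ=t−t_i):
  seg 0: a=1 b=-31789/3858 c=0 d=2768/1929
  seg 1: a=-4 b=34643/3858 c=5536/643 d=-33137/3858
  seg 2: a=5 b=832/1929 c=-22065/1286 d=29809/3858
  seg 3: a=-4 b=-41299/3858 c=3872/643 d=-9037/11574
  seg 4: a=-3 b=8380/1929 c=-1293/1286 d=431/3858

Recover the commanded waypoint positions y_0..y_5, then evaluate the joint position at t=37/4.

y_0=1 y_1=-4 y_2=5 y_3=-4 y_4=-3 y_5=4
S(37/4) = 243369/82304

y_0 = S_0(0) = a_0 = 1
y_1 = S_1(0) = a_1 = -4
y_2 = S_2(0) = a_2 = 5
y_3 = S_3(0) = a_3 = -4
y_4 = S_4(0) = a_4 = -3
y_5 = S_4(3) = 4
t_q=37/4 is in segment 4 (τ=9/4); S_4(τ)=243369/82304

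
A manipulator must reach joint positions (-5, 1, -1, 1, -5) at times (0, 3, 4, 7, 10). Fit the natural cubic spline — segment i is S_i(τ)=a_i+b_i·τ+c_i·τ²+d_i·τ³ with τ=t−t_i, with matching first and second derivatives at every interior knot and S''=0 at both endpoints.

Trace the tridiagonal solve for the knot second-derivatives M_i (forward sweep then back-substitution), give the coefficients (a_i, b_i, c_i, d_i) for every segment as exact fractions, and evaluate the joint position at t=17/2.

  seg 0: a=-5 b=211/57 c=0 d=-97/513
  seg 1: a=1 b=-80/57 c=-97/57 d=21/19
  seg 2: a=-1 b=-85/57 c=92/57 d=-17/57
  seg 3: a=1 b=8/57 c=-61/57 d=61/513
S(17/2) = -121/152

Δ: Δ0=2, Δ1=-2, Δ2=2/3, Δ3=-2
row 1: diag=8, rhs=-24; c'=1/8, d'=-3
row 2: denom=8−1·1/8=63/8; d'=(16−1·-3)/(63/8)=152/63
row 3: denom=12−3·8/21=76/7; d'=(-16−3·152/63)/(76/7)=-122/57
back: M3=-122/57
back: M2=152/63−8/21·-122/57=184/57
back: M1=-3−1/8·184/57=-194/57
M: M0=0, M1=-194/57, M2=184/57, M3=-122/57, M4=0
seg 0: a=-5, c=M0/2=0, d=(M1−M0)/(6·3)=-97/513, b=Δ0−h0·(2M0+M1)/6=211/57
seg 1: a=1, c=M1/2=-97/57, d=(M2−M1)/(6·1)=21/19, b=Δ1−h1·(2M1+M2)/6=-80/57
seg 2: a=-1, c=M2/2=92/57, d=(M3−M2)/(6·3)=-17/57, b=Δ2−h2·(2M2+M3)/6=-85/57
seg 3: a=1, c=M3/2=-61/57, d=(M4−M3)/(6·3)=61/513, b=Δ3−h3·(2M3+M4)/6=8/57
t_q=17/2 → seg 3, τ=3/2; S=1+8/57·τ+-61/57·τ²+61/513·τ³=-121/152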